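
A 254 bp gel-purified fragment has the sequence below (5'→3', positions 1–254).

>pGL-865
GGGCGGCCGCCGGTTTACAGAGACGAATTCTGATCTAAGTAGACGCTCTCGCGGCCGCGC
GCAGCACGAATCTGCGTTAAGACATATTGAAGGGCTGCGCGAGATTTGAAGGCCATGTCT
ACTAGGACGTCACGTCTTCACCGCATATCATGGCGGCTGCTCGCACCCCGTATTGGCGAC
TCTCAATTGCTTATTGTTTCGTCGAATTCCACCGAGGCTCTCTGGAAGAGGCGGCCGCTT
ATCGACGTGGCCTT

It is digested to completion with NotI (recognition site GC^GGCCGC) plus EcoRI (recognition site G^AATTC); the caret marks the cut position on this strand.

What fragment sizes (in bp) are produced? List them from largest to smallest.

152, 28, 27, 22, 21, 4 bp

NotI sites (GCGGCCGC) start at positions 3, 51, 231.
NotI cuts after base 2 of each site, so after positions 4, 52, 232.
EcoRI sites (GAATTC) start at positions 25, 204.
EcoRI cuts after the first base of each site, so after positions 25, 204.
Combined cut positions: 4, 25, 52, 204, 232.
Linear molecule, 5 cuts → 6 fragments:
  1–4 → 4 bp
  5–25 → 21 bp
  26–52 → 27 bp
  53–204 → 152 bp
  205–232 → 28 bp
  233–254 → 22 bp
Sorted largest to smallest: 152, 28, 27, 22, 21, 4 bp.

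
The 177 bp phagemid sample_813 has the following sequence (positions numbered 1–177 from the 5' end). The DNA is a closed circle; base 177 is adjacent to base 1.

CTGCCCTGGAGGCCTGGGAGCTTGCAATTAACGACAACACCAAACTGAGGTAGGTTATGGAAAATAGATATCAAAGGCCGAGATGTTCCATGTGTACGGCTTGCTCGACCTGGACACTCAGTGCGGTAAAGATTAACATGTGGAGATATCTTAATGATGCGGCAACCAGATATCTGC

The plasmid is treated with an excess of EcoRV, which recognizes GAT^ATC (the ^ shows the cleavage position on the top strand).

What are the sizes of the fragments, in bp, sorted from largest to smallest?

EcoRV sites (GATATC) start at positions 67, 145, 169.
EcoRV cuts after base 3 of each site, so after positions 69, 147, 171.
Circular molecule, 3 cuts → 3 fragments:
  70–147 → 78 bp
  148–171 → 24 bp
  172–177 then 1–69 → 6 + 69 = 75 bp
Sorted largest to smallest: 78, 75, 24 bp.

78, 75, 24 bp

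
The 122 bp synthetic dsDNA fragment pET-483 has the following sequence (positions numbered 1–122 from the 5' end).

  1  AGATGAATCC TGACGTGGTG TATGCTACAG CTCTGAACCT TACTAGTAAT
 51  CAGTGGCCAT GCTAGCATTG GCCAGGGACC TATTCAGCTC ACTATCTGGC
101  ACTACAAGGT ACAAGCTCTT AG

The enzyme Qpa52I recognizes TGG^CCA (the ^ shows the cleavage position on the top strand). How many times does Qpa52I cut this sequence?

TGGCCA occurs starting at positions 54, 69.
Qpa52I cuts at 2 sites.

2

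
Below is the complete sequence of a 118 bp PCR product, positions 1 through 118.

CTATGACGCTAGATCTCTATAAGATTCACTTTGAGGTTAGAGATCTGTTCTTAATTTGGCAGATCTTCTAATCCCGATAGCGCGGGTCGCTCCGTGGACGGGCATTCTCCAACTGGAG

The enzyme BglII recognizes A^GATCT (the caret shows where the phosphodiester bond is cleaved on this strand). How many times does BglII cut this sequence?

3

AGATCT occurs starting at positions 11, 41, 61.
BglII cuts at 3 sites.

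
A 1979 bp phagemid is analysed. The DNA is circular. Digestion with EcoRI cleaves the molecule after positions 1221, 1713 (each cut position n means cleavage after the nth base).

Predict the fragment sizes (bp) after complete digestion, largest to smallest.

1487, 492 bp

Circular molecule, 2 cuts → 2 fragments:
  1713 − 1221 = 492 bp
  wrap: 1979 − 1713 + 1221 = 1487 bp
Sorted largest to smallest: 1487, 492 bp.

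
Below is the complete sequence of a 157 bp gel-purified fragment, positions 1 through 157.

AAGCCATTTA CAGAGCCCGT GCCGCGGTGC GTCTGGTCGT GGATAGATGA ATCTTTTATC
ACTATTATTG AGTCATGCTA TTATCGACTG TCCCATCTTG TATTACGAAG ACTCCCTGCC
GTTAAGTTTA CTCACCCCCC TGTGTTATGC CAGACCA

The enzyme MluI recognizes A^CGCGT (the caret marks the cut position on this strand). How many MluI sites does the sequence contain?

0

No occurrence of ACGCGT is present in the sequence.
MluI does not cut: 0 sites.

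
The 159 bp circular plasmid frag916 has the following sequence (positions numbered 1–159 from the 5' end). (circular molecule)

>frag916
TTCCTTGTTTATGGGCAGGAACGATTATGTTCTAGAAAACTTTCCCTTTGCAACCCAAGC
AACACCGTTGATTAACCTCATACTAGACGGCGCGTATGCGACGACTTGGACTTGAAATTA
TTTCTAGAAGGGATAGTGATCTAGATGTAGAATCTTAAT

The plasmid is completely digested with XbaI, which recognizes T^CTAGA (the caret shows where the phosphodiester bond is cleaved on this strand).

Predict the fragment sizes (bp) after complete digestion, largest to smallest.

XbaI sites (TCTAGA) start at positions 31, 123, 140.
XbaI cuts after the first base of each site, so after positions 31, 123, 140.
Circular molecule, 3 cuts → 3 fragments:
  32–123 → 92 bp
  124–140 → 17 bp
  141–159 then 1–31 → 19 + 31 = 50 bp
Sorted largest to smallest: 92, 50, 17 bp.

92, 50, 17 bp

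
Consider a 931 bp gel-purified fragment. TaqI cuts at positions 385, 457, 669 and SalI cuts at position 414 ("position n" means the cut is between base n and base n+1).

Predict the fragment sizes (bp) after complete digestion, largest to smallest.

Combined cut positions (sorted): 385, 414, 457, 669.
Linear molecule, 4 cuts → 5 fragments:
  385 − 0 = 385 bp
  414 − 385 = 29 bp
  457 − 414 = 43 bp
  669 − 457 = 212 bp
  931 − 669 = 262 bp
Sorted largest to smallest: 385, 262, 212, 43, 29 bp.

385, 262, 212, 43, 29 bp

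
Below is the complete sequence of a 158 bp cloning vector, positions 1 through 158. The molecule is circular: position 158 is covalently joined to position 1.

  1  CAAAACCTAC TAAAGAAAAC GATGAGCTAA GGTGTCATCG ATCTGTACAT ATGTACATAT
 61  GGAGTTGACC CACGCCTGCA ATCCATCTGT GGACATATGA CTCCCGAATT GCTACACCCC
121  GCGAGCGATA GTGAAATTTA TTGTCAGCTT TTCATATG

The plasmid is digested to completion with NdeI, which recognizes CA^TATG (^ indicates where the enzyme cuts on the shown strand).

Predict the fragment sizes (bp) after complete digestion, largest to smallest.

59, 53, 38, 8 bp

NdeI sites (CATATG) start at positions 48, 56, 94, 153.
NdeI cuts after base 2 of each site, so after positions 49, 57, 95, 154.
Circular molecule, 4 cuts → 4 fragments:
  50–57 → 8 bp
  58–95 → 38 bp
  96–154 → 59 bp
  155–158 then 1–49 → 4 + 49 = 53 bp
Sorted largest to smallest: 59, 53, 38, 8 bp.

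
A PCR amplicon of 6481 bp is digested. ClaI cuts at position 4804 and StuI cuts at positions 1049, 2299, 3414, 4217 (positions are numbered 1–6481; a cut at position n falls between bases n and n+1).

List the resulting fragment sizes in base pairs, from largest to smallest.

Combined cut positions (sorted): 1049, 2299, 3414, 4217, 4804.
Linear molecule, 5 cuts → 6 fragments:
  1049 − 0 = 1049 bp
  2299 − 1049 = 1250 bp
  3414 − 2299 = 1115 bp
  4217 − 3414 = 803 bp
  4804 − 4217 = 587 bp
  6481 − 4804 = 1677 bp
Sorted largest to smallest: 1677, 1250, 1115, 1049, 803, 587 bp.

1677, 1250, 1115, 1049, 803, 587 bp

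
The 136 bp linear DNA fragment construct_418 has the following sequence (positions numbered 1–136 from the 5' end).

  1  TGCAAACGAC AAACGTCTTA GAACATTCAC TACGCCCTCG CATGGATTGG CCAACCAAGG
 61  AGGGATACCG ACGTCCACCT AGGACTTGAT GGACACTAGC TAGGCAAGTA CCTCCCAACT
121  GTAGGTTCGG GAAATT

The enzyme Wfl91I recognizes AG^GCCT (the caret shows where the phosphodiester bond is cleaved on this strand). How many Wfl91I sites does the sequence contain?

No occurrence of AGGCCT is present in the sequence.
Wfl91I does not cut: 0 sites.

0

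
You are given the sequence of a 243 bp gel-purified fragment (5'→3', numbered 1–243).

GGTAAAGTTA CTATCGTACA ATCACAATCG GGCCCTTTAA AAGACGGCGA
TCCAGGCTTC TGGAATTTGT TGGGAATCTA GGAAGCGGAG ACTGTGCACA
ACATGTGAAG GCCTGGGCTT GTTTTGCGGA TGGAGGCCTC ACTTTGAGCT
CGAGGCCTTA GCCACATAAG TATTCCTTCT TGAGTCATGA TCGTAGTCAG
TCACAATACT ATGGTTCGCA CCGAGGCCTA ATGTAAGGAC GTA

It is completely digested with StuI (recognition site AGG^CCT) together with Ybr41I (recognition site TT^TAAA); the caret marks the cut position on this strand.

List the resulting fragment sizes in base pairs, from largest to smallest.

StuI sites (AGGCCT) start at positions 109, 134, 153, 224.
StuI cuts after base 3 of each site, so after positions 111, 136, 155, 226.
The Ybr41I site (TTTAAA) starts at position 36.
Ybr41I cuts after base 2 of each site, so after position 37.
Combined cut positions: 37, 111, 136, 155, 226.
Linear molecule, 5 cuts → 6 fragments:
  1–37 → 37 bp
  38–111 → 74 bp
  112–136 → 25 bp
  137–155 → 19 bp
  156–226 → 71 bp
  227–243 → 17 bp
Sorted largest to smallest: 74, 71, 37, 25, 19, 17 bp.

74, 71, 37, 25, 19, 17 bp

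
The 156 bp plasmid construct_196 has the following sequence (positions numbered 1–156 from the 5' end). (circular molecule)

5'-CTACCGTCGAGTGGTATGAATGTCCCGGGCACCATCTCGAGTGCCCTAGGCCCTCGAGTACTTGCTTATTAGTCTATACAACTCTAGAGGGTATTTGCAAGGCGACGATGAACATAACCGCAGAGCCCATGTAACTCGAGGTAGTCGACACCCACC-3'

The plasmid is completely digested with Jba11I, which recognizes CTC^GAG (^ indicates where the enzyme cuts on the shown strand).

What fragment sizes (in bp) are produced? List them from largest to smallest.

Jba11I sites (CTCGAG) start at positions 36, 53, 135.
Jba11I cuts after base 3 of each site, so after positions 38, 55, 137.
Circular molecule, 3 cuts → 3 fragments:
  39–55 → 17 bp
  56–137 → 82 bp
  138–156 then 1–38 → 19 + 38 = 57 bp
Sorted largest to smallest: 82, 57, 17 bp.

82, 57, 17 bp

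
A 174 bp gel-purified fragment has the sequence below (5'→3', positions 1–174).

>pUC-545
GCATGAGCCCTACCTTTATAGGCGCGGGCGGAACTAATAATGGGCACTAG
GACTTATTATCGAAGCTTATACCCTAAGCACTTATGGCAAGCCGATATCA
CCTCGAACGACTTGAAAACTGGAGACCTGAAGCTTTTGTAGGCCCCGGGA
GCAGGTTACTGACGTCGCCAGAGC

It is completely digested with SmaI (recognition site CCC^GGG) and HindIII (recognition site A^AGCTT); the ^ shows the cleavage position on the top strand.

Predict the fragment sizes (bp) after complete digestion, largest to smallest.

67, 63, 28, 16 bp

The SmaI site (CCCGGG) starts at position 144.
SmaI cuts after base 3 of each site, so after position 146.
HindIII sites (AAGCTT) start at positions 63, 130.
HindIII cuts after the first base of each site, so after positions 63, 130.
Combined cut positions: 63, 130, 146.
Linear molecule, 3 cuts → 4 fragments:
  1–63 → 63 bp
  64–130 → 67 bp
  131–146 → 16 bp
  147–174 → 28 bp
Sorted largest to smallest: 67, 63, 28, 16 bp.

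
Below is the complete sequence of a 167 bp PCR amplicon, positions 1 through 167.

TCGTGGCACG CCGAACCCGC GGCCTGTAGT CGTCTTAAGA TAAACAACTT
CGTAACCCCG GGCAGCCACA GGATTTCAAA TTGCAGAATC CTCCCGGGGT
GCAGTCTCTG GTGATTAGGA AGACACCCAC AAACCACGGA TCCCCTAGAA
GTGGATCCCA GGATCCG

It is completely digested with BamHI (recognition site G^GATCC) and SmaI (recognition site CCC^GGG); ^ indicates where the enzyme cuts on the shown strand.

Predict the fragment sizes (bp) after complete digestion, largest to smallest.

BamHI sites (GGATCC) start at positions 138, 153, 161.
BamHI cuts after the first base of each site, so after positions 138, 153, 161.
SmaI sites (CCCGGG) start at positions 57, 93.
SmaI cuts after base 3 of each site, so after positions 59, 95.
Combined cut positions: 59, 95, 138, 153, 161.
Linear molecule, 5 cuts → 6 fragments:
  1–59 → 59 bp
  60–95 → 36 bp
  96–138 → 43 bp
  139–153 → 15 bp
  154–161 → 8 bp
  162–167 → 6 bp
Sorted largest to smallest: 59, 43, 36, 15, 8, 6 bp.

59, 43, 36, 15, 8, 6 bp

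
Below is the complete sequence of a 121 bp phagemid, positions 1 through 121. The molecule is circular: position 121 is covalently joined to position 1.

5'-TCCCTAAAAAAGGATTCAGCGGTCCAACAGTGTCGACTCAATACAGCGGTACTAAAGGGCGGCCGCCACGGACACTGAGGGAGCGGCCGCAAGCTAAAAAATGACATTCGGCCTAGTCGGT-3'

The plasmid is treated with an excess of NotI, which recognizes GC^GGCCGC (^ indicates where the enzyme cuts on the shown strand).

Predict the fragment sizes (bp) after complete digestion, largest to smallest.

97, 24 bp

NotI sites (GCGGCCGC) start at positions 59, 83.
NotI cuts after base 2 of each site, so after positions 60, 84.
Circular molecule, 2 cuts → 2 fragments:
  61–84 → 24 bp
  85–121 then 1–60 → 37 + 60 = 97 bp
Sorted largest to smallest: 97, 24 bp.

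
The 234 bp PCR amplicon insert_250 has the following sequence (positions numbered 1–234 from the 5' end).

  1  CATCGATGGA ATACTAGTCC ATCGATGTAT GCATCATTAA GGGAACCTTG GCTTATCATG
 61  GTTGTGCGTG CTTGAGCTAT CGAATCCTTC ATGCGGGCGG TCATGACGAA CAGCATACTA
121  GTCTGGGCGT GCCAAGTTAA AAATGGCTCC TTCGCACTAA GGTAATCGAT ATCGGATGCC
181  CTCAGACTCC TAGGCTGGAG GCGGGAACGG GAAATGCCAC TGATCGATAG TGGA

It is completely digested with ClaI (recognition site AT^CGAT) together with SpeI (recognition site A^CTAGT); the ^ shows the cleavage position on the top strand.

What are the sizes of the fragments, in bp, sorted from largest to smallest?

ClaI sites (ATCGAT) start at positions 2, 21, 165, 223.
ClaI cuts after base 2 of each site, so after positions 3, 22, 166, 224.
SpeI sites (ACTAGT) start at positions 13, 117.
SpeI cuts after the first base of each site, so after positions 13, 117.
Combined cut positions: 3, 13, 22, 117, 166, 224.
Linear molecule, 6 cuts → 7 fragments:
  1–3 → 3 bp
  4–13 → 10 bp
  14–22 → 9 bp
  23–117 → 95 bp
  118–166 → 49 bp
  167–224 → 58 bp
  225–234 → 10 bp
Sorted largest to smallest: 95, 58, 49, 10, 10, 9, 3 bp.

95, 58, 49, 10, 10, 9, 3 bp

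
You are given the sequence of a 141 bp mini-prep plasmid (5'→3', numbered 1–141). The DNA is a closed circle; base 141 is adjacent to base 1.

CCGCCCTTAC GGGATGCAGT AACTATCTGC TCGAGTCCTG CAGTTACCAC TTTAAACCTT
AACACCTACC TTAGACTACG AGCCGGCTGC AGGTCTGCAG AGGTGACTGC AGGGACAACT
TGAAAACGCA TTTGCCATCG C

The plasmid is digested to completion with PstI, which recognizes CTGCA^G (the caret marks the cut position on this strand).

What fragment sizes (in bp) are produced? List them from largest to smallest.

72, 49, 12, 8 bp

PstI sites (CTGCAG) start at positions 38, 87, 95, 107.
PstI cuts after base 5 of each site (before the last base), so after positions 42, 91, 99, 111.
Circular molecule, 4 cuts → 4 fragments:
  43–91 → 49 bp
  92–99 → 8 bp
  100–111 → 12 bp
  112–141 then 1–42 → 30 + 42 = 72 bp
Sorted largest to smallest: 72, 49, 12, 8 bp.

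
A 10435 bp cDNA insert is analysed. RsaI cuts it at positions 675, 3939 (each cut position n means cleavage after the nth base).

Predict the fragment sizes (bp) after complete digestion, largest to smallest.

6496, 3264, 675 bp

Linear molecule, 2 cuts → 3 fragments:
  675 − 0 = 675 bp
  3939 − 675 = 3264 bp
  10435 − 3939 = 6496 bp
Sorted largest to smallest: 6496, 3264, 675 bp.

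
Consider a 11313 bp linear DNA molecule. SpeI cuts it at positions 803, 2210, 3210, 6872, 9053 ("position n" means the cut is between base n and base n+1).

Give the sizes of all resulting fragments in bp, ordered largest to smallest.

3662, 2260, 2181, 1407, 1000, 803 bp

Linear molecule, 5 cuts → 6 fragments:
  803 − 0 = 803 bp
  2210 − 803 = 1407 bp
  3210 − 2210 = 1000 bp
  6872 − 3210 = 3662 bp
  9053 − 6872 = 2181 bp
  11313 − 9053 = 2260 bp
Sorted largest to smallest: 3662, 2260, 2181, 1407, 1000, 803 bp.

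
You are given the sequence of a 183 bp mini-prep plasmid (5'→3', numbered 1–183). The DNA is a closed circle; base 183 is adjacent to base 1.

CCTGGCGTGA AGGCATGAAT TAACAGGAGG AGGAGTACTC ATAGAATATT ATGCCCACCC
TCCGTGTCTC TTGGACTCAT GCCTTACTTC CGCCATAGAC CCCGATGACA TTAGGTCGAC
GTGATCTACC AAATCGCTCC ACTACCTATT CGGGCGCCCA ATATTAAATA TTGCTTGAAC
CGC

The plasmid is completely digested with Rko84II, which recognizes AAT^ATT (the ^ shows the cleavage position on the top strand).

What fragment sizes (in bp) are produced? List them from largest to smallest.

Rko84II sites (AATATT) start at positions 45, 160, 167.
Rko84II cuts after base 3 of each site, so after positions 47, 162, 169.
Circular molecule, 3 cuts → 3 fragments:
  48–162 → 115 bp
  163–169 → 7 bp
  170–183 then 1–47 → 14 + 47 = 61 bp
Sorted largest to smallest: 115, 61, 7 bp.

115, 61, 7 bp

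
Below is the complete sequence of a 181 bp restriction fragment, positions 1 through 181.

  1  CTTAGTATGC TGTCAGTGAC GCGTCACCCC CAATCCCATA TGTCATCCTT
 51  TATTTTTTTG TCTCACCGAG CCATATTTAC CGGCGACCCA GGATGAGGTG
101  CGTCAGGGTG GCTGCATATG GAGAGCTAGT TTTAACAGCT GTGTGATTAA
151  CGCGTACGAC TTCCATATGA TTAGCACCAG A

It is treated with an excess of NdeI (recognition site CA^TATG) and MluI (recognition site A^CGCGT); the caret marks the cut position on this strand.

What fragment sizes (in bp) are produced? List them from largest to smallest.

78, 34, 19, 19, 16, 15 bp

NdeI sites (CATATG) start at positions 37, 115, 164.
NdeI cuts after base 2 of each site, so after positions 38, 116, 165.
MluI sites (ACGCGT) start at positions 19, 150.
MluI cuts after the first base of each site, so after positions 19, 150.
Combined cut positions: 19, 38, 116, 150, 165.
Linear molecule, 5 cuts → 6 fragments:
  1–19 → 19 bp
  20–38 → 19 bp
  39–116 → 78 bp
  117–150 → 34 bp
  151–165 → 15 bp
  166–181 → 16 bp
Sorted largest to smallest: 78, 34, 19, 19, 16, 15 bp.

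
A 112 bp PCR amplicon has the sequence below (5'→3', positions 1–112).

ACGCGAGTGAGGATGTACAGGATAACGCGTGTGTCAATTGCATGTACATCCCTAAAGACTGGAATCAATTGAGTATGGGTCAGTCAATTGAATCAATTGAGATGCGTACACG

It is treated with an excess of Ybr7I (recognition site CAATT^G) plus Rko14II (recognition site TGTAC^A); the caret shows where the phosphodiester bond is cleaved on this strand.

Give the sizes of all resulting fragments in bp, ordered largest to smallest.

Ybr7I sites (CAATTG) start at positions 35, 66, 85, 94.
Ybr7I cuts after base 5 of each site (before the last base), so after positions 39, 70, 89, 98.
Rko14II sites (TGTACA) start at positions 14, 43.
Rko14II cuts after base 5 of each site (before the last base), so after positions 18, 47.
Combined cut positions: 18, 39, 47, 70, 89, 98.
Linear molecule, 6 cuts → 7 fragments:
  1–18 → 18 bp
  19–39 → 21 bp
  40–47 → 8 bp
  48–70 → 23 bp
  71–89 → 19 bp
  90–98 → 9 bp
  99–112 → 14 bp
Sorted largest to smallest: 23, 21, 19, 18, 14, 9, 8 bp.

23, 21, 19, 18, 14, 9, 8 bp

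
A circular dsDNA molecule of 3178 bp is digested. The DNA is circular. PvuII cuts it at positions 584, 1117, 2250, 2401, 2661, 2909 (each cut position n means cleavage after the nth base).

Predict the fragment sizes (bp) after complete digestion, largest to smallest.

Circular molecule, 6 cuts → 6 fragments:
  1117 − 584 = 533 bp
  2250 − 1117 = 1133 bp
  2401 − 2250 = 151 bp
  2661 − 2401 = 260 bp
  2909 − 2661 = 248 bp
  wrap: 3178 − 2909 + 584 = 853 bp
Sorted largest to smallest: 1133, 853, 533, 260, 248, 151 bp.

1133, 853, 533, 260, 248, 151 bp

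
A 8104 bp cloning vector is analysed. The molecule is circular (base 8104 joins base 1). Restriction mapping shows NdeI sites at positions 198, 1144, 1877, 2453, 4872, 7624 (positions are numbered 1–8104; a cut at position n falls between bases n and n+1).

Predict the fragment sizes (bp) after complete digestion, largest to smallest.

2752, 2419, 946, 733, 678, 576 bp

Circular molecule, 6 cuts → 6 fragments:
  1144 − 198 = 946 bp
  1877 − 1144 = 733 bp
  2453 − 1877 = 576 bp
  4872 − 2453 = 2419 bp
  7624 − 4872 = 2752 bp
  wrap: 8104 − 7624 + 198 = 678 bp
Sorted largest to smallest: 2752, 2419, 946, 733, 678, 576 bp.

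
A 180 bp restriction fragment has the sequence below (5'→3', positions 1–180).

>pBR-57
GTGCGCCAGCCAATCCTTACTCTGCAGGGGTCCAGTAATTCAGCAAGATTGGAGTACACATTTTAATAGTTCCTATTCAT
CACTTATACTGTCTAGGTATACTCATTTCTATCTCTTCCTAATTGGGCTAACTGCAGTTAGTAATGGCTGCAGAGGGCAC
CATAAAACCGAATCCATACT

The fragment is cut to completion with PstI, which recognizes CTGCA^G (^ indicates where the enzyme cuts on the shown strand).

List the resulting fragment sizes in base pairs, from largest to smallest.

110, 28, 26, 16 bp

PstI sites (CTGCAG) start at positions 22, 132, 148.
PstI cuts after base 5 of each site (before the last base), so after positions 26, 136, 152.
Linear molecule, 3 cuts → 4 fragments:
  1–26 → 26 bp
  27–136 → 110 bp
  137–152 → 16 bp
  153–180 → 28 bp
Sorted largest to smallest: 110, 28, 26, 16 bp.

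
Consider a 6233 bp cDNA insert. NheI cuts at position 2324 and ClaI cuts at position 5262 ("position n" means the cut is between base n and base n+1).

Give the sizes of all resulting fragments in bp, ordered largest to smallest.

Combined cut positions (sorted): 2324, 5262.
Linear molecule, 2 cuts → 3 fragments:
  2324 − 0 = 2324 bp
  5262 − 2324 = 2938 bp
  6233 − 5262 = 971 bp
Sorted largest to smallest: 2938, 2324, 971 bp.

2938, 2324, 971 bp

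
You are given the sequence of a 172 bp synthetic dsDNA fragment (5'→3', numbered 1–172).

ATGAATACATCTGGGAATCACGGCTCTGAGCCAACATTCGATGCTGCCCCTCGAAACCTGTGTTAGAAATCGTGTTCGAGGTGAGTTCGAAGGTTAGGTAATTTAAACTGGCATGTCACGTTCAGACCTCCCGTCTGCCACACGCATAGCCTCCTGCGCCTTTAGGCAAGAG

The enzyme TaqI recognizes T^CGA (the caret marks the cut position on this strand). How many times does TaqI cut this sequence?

4

TCGA occurs starting at positions 38, 51, 76, 87.
TaqI cuts at 4 sites.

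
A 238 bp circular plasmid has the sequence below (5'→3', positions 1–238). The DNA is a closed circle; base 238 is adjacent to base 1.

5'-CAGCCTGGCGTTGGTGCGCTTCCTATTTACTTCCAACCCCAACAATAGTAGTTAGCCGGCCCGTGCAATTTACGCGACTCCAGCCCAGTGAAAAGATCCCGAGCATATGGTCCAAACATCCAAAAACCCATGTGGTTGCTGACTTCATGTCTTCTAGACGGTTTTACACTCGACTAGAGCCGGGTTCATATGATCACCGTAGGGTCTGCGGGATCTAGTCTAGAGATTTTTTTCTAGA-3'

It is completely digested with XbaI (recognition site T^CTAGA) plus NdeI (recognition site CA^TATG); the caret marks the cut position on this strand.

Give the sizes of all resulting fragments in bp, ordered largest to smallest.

XbaI sites (TCTAGA) start at positions 153, 219, 233.
XbaI cuts after the first base of each site, so after positions 153, 219, 233.
NdeI sites (CATATG) start at positions 104, 187.
NdeI cuts after base 2 of each site, so after positions 105, 188.
Combined cut positions: 105, 153, 188, 219, 233.
Circular molecule, 5 cuts → 5 fragments:
  106–153 → 48 bp
  154–188 → 35 bp
  189–219 → 31 bp
  220–233 → 14 bp
  234–238 then 1–105 → 5 + 105 = 110 bp
Sorted largest to smallest: 110, 48, 35, 31, 14 bp.

110, 48, 35, 31, 14 bp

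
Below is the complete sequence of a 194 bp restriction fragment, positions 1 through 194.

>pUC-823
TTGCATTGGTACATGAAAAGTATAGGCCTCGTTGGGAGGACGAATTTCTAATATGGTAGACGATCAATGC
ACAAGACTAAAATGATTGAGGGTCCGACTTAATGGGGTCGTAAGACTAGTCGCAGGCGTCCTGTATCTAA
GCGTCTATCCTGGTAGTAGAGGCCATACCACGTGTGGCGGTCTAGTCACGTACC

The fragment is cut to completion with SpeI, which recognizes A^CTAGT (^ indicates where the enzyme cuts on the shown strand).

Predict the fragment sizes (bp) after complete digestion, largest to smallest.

115, 79 bp

The SpeI site (ACTAGT) starts at position 115.
SpeI cuts after the first base of each site, so after position 115.
Linear molecule, 1 cut → 2 fragments:
  1–115 → 115 bp
  116–194 → 79 bp
Sorted largest to smallest: 115, 79 bp.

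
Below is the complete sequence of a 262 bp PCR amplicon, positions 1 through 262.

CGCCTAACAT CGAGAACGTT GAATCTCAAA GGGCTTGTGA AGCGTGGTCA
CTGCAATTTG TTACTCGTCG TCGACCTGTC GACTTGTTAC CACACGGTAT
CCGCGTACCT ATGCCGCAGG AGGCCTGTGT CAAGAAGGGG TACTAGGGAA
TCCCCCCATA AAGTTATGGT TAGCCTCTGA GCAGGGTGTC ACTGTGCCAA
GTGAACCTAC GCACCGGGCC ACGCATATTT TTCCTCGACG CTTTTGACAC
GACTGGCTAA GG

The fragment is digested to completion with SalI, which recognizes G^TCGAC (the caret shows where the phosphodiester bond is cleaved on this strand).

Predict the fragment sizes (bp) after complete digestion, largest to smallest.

SalI sites (GTCGAC) start at positions 70, 78.
SalI cuts after the first base of each site, so after positions 70, 78.
Linear molecule, 2 cuts → 3 fragments:
  1–70 → 70 bp
  71–78 → 8 bp
  79–262 → 184 bp
Sorted largest to smallest: 184, 70, 8 bp.

184, 70, 8 bp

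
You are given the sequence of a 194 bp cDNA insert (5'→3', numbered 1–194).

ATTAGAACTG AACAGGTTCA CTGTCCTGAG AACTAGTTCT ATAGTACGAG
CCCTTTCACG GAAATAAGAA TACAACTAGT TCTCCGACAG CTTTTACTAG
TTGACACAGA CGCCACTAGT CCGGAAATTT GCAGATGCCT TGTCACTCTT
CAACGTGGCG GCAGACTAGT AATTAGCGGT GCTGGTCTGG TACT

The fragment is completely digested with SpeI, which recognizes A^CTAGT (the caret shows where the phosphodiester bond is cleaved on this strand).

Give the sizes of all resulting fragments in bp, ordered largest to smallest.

50, 43, 32, 29, 21, 19 bp

SpeI sites (ACTAGT) start at positions 32, 75, 96, 115, 165.
SpeI cuts after the first base of each site, so after positions 32, 75, 96, 115, 165.
Linear molecule, 5 cuts → 6 fragments:
  1–32 → 32 bp
  33–75 → 43 bp
  76–96 → 21 bp
  97–115 → 19 bp
  116–165 → 50 bp
  166–194 → 29 bp
Sorted largest to smallest: 50, 43, 32, 29, 21, 19 bp.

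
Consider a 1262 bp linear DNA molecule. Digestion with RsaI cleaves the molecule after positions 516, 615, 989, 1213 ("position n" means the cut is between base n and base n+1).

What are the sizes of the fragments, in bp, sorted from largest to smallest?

Linear molecule, 4 cuts → 5 fragments:
  516 − 0 = 516 bp
  615 − 516 = 99 bp
  989 − 615 = 374 bp
  1213 − 989 = 224 bp
  1262 − 1213 = 49 bp
Sorted largest to smallest: 516, 374, 224, 99, 49 bp.

516, 374, 224, 99, 49 bp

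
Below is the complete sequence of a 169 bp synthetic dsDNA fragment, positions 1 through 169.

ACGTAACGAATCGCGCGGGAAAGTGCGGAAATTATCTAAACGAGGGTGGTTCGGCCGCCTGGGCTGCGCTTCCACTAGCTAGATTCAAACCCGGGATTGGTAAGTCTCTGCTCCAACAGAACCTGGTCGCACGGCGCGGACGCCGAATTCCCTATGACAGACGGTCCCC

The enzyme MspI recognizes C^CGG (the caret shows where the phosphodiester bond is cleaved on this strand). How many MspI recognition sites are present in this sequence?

1

CCGG occurs starting at position 91.
MspI cuts at 1 site.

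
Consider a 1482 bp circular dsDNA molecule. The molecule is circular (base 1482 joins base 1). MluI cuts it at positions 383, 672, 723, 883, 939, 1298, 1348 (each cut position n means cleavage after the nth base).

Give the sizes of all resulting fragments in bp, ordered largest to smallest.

517, 359, 289, 160, 56, 51, 50 bp

Circular molecule, 7 cuts → 7 fragments:
  672 − 383 = 289 bp
  723 − 672 = 51 bp
  883 − 723 = 160 bp
  939 − 883 = 56 bp
  1298 − 939 = 359 bp
  1348 − 1298 = 50 bp
  wrap: 1482 − 1348 + 383 = 517 bp
Sorted largest to smallest: 517, 359, 289, 160, 56, 51, 50 bp.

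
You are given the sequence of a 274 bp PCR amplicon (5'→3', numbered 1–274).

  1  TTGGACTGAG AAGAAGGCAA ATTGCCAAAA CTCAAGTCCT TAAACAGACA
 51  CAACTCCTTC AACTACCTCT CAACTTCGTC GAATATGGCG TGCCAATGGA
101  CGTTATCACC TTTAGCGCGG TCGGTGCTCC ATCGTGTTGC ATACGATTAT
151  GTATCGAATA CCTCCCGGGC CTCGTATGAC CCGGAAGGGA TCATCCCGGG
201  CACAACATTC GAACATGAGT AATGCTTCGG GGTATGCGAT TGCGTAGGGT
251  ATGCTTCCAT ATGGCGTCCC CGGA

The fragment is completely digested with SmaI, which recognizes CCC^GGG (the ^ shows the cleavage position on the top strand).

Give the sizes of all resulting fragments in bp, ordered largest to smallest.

SmaI sites (CCCGGG) start at positions 164, 195.
SmaI cuts after base 3 of each site, so after positions 166, 197.
Linear molecule, 2 cuts → 3 fragments:
  1–166 → 166 bp
  167–197 → 31 bp
  198–274 → 77 bp
Sorted largest to smallest: 166, 77, 31 bp.

166, 77, 31 bp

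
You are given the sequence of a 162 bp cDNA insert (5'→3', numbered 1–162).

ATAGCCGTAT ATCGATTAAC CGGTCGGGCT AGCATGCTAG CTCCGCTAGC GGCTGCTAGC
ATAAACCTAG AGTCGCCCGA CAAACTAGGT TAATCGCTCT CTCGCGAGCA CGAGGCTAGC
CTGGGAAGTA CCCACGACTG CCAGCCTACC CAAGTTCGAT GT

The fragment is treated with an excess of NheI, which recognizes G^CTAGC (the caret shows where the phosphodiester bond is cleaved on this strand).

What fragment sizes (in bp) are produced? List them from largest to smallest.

60, 47, 28, 10, 9, 8 bp

NheI sites (GCTAGC) start at positions 28, 36, 45, 55, 115.
NheI cuts after the first base of each site, so after positions 28, 36, 45, 55, 115.
Linear molecule, 5 cuts → 6 fragments:
  1–28 → 28 bp
  29–36 → 8 bp
  37–45 → 9 bp
  46–55 → 10 bp
  56–115 → 60 bp
  116–162 → 47 bp
Sorted largest to smallest: 60, 47, 28, 10, 9, 8 bp.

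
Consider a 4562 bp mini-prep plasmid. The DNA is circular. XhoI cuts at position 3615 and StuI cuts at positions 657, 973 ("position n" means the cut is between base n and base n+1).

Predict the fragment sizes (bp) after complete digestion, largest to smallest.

2642, 1604, 316 bp

Combined cut positions (sorted): 657, 973, 3615.
Circular molecule, 3 cuts → 3 fragments:
  973 − 657 = 316 bp
  3615 − 973 = 2642 bp
  wrap: 4562 − 3615 + 657 = 1604 bp
Sorted largest to smallest: 2642, 1604, 316 bp.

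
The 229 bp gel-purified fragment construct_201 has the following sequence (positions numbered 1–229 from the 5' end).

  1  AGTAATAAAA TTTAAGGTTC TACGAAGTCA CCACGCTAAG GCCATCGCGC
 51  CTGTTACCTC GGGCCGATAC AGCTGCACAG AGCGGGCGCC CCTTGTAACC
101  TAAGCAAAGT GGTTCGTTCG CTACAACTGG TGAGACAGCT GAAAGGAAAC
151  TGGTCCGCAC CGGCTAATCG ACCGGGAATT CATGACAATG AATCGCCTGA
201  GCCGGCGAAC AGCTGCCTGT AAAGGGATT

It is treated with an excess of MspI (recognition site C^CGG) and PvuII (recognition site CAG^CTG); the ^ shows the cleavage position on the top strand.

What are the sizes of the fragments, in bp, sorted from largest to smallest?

72, 66, 30, 22, 17, 12, 10 bp

MspI sites (CCGG) start at positions 160, 172, 202.
MspI cuts after the first base of each site, so after positions 160, 172, 202.
PvuII sites (CAGCTG) start at positions 70, 136, 210.
PvuII cuts after base 3 of each site, so after positions 72, 138, 212.
Combined cut positions: 72, 138, 160, 172, 202, 212.
Linear molecule, 6 cuts → 7 fragments:
  1–72 → 72 bp
  73–138 → 66 bp
  139–160 → 22 bp
  161–172 → 12 bp
  173–202 → 30 bp
  203–212 → 10 bp
  213–229 → 17 bp
Sorted largest to smallest: 72, 66, 30, 22, 17, 12, 10 bp.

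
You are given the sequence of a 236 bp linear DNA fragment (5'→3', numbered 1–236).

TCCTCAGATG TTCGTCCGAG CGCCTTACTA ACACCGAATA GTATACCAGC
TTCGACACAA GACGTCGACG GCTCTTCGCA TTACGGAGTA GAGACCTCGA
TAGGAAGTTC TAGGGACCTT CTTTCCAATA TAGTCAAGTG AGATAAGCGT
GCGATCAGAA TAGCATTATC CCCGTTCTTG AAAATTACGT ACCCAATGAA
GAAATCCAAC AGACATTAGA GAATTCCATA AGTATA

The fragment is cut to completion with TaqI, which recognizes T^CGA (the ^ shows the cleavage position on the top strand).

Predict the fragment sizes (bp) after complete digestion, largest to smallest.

139, 52, 32, 13 bp

TaqI sites (TCGA) start at positions 52, 65, 97.
TaqI cuts after the first base of each site, so after positions 52, 65, 97.
Linear molecule, 3 cuts → 4 fragments:
  1–52 → 52 bp
  53–65 → 13 bp
  66–97 → 32 bp
  98–236 → 139 bp
Sorted largest to smallest: 139, 52, 32, 13 bp.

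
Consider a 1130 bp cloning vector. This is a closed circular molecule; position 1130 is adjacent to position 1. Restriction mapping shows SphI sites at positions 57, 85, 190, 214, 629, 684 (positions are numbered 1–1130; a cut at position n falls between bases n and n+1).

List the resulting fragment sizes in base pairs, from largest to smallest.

Circular molecule, 6 cuts → 6 fragments:
  85 − 57 = 28 bp
  190 − 85 = 105 bp
  214 − 190 = 24 bp
  629 − 214 = 415 bp
  684 − 629 = 55 bp
  wrap: 1130 − 684 + 57 = 503 bp
Sorted largest to smallest: 503, 415, 105, 55, 28, 24 bp.

503, 415, 105, 55, 28, 24 bp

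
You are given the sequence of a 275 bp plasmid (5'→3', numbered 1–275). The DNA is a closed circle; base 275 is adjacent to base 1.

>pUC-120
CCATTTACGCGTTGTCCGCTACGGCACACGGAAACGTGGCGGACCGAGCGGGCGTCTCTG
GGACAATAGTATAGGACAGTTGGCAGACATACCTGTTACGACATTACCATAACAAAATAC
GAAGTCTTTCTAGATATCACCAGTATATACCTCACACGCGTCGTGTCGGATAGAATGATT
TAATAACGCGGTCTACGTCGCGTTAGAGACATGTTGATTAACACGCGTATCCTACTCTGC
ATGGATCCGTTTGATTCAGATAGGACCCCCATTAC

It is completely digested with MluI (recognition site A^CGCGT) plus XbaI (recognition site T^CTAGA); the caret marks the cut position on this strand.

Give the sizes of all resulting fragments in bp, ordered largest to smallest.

MluI sites (ACGCGT) start at positions 7, 156, 223.
MluI cuts after the first base of each site, so after positions 7, 156, 223.
The XbaI site (TCTAGA) starts at position 129.
XbaI cuts after the first base of each site, so after position 129.
Combined cut positions: 7, 129, 156, 223.
Circular molecule, 4 cuts → 4 fragments:
  8–129 → 122 bp
  130–156 → 27 bp
  157–223 → 67 bp
  224–275 then 1–7 → 52 + 7 = 59 bp
Sorted largest to smallest: 122, 67, 59, 27 bp.

122, 67, 59, 27 bp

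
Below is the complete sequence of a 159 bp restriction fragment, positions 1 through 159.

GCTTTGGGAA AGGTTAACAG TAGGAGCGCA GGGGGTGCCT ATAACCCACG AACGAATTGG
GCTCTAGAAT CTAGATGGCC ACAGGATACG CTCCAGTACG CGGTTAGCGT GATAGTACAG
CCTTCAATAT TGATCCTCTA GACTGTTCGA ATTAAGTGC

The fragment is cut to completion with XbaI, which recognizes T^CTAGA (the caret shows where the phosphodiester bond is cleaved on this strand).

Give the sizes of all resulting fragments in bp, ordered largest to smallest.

XbaI sites (TCTAGA) start at positions 63, 70, 137.
XbaI cuts after the first base of each site, so after positions 63, 70, 137.
Linear molecule, 3 cuts → 4 fragments:
  1–63 → 63 bp
  64–70 → 7 bp
  71–137 → 67 bp
  138–159 → 22 bp
Sorted largest to smallest: 67, 63, 22, 7 bp.

67, 63, 22, 7 bp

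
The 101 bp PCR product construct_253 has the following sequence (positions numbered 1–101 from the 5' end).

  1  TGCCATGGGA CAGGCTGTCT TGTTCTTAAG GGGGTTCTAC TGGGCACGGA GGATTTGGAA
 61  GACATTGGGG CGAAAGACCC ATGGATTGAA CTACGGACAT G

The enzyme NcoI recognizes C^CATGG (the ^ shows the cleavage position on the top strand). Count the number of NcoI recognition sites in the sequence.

CCATGG occurs starting at positions 3, 79.
NcoI cuts at 2 sites.

2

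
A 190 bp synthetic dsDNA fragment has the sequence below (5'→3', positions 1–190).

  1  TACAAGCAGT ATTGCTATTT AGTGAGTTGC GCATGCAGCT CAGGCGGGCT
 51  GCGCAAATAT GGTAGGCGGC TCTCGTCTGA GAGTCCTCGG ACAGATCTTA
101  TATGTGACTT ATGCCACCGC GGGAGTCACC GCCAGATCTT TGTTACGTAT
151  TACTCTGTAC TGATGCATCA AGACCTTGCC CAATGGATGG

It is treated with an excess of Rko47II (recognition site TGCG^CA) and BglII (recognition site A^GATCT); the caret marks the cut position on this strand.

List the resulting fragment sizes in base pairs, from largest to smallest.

Rko47II sites (TGCGCA) start at positions 28, 50.
Rko47II cuts after base 4 of each site, so after positions 31, 53.
BglII sites (AGATCT) start at positions 93, 134.
BglII cuts after the first base of each site, so after positions 93, 134.
Combined cut positions: 31, 53, 93, 134.
Linear molecule, 4 cuts → 5 fragments:
  1–31 → 31 bp
  32–53 → 22 bp
  54–93 → 40 bp
  94–134 → 41 bp
  135–190 → 56 bp
Sorted largest to smallest: 56, 41, 40, 31, 22 bp.

56, 41, 40, 31, 22 bp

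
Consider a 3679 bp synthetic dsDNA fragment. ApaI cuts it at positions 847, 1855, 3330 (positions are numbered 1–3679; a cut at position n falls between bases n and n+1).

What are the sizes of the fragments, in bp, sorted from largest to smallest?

1475, 1008, 847, 349 bp

Linear molecule, 3 cuts → 4 fragments:
  847 − 0 = 847 bp
  1855 − 847 = 1008 bp
  3330 − 1855 = 1475 bp
  3679 − 3330 = 349 bp
Sorted largest to smallest: 1475, 1008, 847, 349 bp.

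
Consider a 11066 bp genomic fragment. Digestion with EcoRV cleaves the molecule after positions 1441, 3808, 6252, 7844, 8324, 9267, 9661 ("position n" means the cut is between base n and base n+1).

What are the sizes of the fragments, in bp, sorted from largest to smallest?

Linear molecule, 7 cuts → 8 fragments:
  1441 − 0 = 1441 bp
  3808 − 1441 = 2367 bp
  6252 − 3808 = 2444 bp
  7844 − 6252 = 1592 bp
  8324 − 7844 = 480 bp
  9267 − 8324 = 943 bp
  9661 − 9267 = 394 bp
  11066 − 9661 = 1405 bp
Sorted largest to smallest: 2444, 2367, 1592, 1441, 1405, 943, 480, 394 bp.

2444, 2367, 1592, 1441, 1405, 943, 480, 394 bp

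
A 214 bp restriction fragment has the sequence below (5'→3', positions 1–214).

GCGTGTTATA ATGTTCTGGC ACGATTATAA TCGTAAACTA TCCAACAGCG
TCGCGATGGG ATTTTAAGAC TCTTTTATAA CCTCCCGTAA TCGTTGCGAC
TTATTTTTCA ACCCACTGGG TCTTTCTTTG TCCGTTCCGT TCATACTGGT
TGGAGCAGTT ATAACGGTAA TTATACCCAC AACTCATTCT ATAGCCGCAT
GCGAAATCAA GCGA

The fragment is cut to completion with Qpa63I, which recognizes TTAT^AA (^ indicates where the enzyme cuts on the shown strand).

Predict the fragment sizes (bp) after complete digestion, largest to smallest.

84, 52, 50, 19, 9 bp

Qpa63I sites (TTATAA) start at positions 6, 25, 75, 159.
Qpa63I cuts after base 4 of each site, so after positions 9, 28, 78, 162.
Linear molecule, 4 cuts → 5 fragments:
  1–9 → 9 bp
  10–28 → 19 bp
  29–78 → 50 bp
  79–162 → 84 bp
  163–214 → 52 bp
Sorted largest to smallest: 84, 52, 50, 19, 9 bp.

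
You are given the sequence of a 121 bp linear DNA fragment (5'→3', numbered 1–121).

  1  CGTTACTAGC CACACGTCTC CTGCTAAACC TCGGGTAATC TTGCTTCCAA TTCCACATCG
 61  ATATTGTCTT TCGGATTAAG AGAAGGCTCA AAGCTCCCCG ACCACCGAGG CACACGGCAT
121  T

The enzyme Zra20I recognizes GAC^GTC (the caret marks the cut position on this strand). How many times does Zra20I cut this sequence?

No occurrence of GACGTC is present in the sequence.
Zra20I does not cut: 0 sites.

0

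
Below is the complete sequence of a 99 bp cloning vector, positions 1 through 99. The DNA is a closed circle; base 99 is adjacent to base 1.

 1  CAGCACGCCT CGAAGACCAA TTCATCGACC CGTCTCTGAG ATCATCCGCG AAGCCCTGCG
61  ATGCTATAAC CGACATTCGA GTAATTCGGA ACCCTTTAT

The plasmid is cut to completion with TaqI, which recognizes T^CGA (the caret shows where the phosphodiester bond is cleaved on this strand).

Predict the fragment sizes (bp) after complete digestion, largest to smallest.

52, 32, 15 bp

TaqI sites (TCGA) start at positions 10, 25, 77.
TaqI cuts after the first base of each site, so after positions 10, 25, 77.
Circular molecule, 3 cuts → 3 fragments:
  11–25 → 15 bp
  26–77 → 52 bp
  78–99 then 1–10 → 22 + 10 = 32 bp
Sorted largest to smallest: 52, 32, 15 bp.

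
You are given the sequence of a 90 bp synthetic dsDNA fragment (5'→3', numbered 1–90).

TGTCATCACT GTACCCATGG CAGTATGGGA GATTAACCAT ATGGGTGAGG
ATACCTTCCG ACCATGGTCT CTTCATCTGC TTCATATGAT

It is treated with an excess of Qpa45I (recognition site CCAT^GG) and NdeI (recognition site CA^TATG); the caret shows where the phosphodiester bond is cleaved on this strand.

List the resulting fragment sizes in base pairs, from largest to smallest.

Qpa45I sites (CCATGG) start at positions 15, 62.
Qpa45I cuts after base 4 of each site, so after positions 18, 65.
NdeI sites (CATATG) start at positions 38, 83.
NdeI cuts after base 2 of each site, so after positions 39, 84.
Combined cut positions: 18, 39, 65, 84.
Linear molecule, 4 cuts → 5 fragments:
  1–18 → 18 bp
  19–39 → 21 bp
  40–65 → 26 bp
  66–84 → 19 bp
  85–90 → 6 bp
Sorted largest to smallest: 26, 21, 19, 18, 6 bp.

26, 21, 19, 18, 6 bp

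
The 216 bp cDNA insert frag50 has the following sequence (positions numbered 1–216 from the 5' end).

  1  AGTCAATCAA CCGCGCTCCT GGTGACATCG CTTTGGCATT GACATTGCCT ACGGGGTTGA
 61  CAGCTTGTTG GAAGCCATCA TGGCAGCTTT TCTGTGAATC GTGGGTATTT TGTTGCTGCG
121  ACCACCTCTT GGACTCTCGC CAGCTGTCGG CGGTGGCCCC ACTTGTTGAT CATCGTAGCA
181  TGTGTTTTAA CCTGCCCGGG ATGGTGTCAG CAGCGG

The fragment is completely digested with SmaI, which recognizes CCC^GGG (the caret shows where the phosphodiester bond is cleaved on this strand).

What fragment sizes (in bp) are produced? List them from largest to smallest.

197, 19 bp

The SmaI site (CCCGGG) starts at position 195.
SmaI cuts after base 3 of each site, so after position 197.
Linear molecule, 1 cut → 2 fragments:
  1–197 → 197 bp
  198–216 → 19 bp
Sorted largest to smallest: 197, 19 bp.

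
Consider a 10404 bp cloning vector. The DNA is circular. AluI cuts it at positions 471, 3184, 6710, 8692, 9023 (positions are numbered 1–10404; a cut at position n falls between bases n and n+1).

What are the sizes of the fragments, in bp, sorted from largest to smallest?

Circular molecule, 5 cuts → 5 fragments:
  3184 − 471 = 2713 bp
  6710 − 3184 = 3526 bp
  8692 − 6710 = 1982 bp
  9023 − 8692 = 331 bp
  wrap: 10404 − 9023 + 471 = 1852 bp
Sorted largest to smallest: 3526, 2713, 1982, 1852, 331 bp.

3526, 2713, 1982, 1852, 331 bp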